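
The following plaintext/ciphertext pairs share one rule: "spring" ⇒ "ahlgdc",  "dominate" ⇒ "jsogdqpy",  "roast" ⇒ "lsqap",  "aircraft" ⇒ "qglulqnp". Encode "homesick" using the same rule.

s(18)→a(0) and p(15)→h(7) fit y≡15x+16 (mod 26); the inverse of 15 mod 26 is 7. Each letter's alphabet position (a=0..z=25) is mapped through 15·x+16 mod 26 — an affine cipher.
Applying it to homesick: h(7)→15·7+16≡17=r; o(14)→15·14+16≡18=s; m(12)→15·12+16≡14=o; e(4)→15·4+16≡24=y; s(18)→15·18+16≡0=a; i(8)→15·8+16≡6=g; c(2)→15·2+16≡20=u; k(10)→15·10+16≡10=k (all mod 26).

rsoyaguk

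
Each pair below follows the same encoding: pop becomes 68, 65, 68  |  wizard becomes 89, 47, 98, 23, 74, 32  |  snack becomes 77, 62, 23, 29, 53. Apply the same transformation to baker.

26, 23, 53, 35, 74

p(#16)→68 and o(#15)→65: differences scale by 3, so n = 3·pos + 20. Each letter becomes 3×(its alphabet position, a=1..z=26) + 20.
For baker: b=2→26, a=1→23, k=11→53, e=5→35, r=18→74.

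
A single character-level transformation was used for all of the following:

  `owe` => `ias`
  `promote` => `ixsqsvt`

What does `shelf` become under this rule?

jpilw

The output letters match the input read backwards, each shifted +4: owe reversed is ewo. Read the word backwards and shift each letter +4.
On shelf: reverse → flehs; then shift: f+4=j, l+4=p, e+4=i, h+4=l, s+4=w.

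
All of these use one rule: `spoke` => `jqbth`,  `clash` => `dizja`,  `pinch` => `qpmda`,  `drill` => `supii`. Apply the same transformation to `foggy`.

This is an affine cipher: with a=0,…,z=25, each position x becomes (15x+25) mod 26.
For foggy: f(5)→15·5+25≡22=w; o(14)→15·14+25≡1=b; g(6)→15·6+25≡11=l; g(6)→15·6+25≡11=l; y(24)→15·24+25≡21=v (all mod 26).

wbllv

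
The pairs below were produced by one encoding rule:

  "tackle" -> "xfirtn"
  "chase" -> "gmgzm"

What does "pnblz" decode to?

In tackle: t→x is +4, a→f is +5, c→i is +6, k→r is +7 — the shift increases by 1 each position. The shift increases by 1 at each position, starting from +4: 4, 5, 6, ….
Reversing it on pnblz: p−4=l, n−5=i, b−6=v, l−7=e, z−8=r.

liver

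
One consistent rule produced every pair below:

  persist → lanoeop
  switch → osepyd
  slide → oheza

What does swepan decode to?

waiter

Every letter moves 22 places later in the alphabet, wrapping around z→a.
Reversing it on swepan: s−22=w, w−22=a, e−22=i, p−22=t, a−22=e, n−22=r.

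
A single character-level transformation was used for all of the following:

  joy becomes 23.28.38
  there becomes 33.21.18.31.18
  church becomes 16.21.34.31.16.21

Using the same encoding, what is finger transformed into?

Letters become their 1-based position plus 13 (so a→14, b→15, …).
On finger: f=6→19, i=9→22, n=14→27, g=7→20, e=5→18, r=18→31.

19.22.27.20.18.31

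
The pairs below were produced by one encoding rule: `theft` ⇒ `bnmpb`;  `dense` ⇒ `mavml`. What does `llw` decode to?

odd

The output letters match the input read backwards, each shifted +8: theft reversed is tfeht. Read the word backwards and shift each letter +8.
Decoding llw: shift back: l−8=d, l−8=d, w−8=o → ddo; then reverse → odd.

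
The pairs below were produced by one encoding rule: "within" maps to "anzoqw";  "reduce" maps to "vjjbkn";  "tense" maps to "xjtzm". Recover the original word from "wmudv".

Letter i (0-indexed) is shifted by i+4, so successive shifts are 4, 5, 6, ….
Undoing it on wmudv: w−4=s, m−5=h, u−6=o, d−7=w, v−8=n.

shown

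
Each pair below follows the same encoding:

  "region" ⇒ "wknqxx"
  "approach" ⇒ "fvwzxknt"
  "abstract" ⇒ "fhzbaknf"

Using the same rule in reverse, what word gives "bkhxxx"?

weapon

In region: r→w is +5, e→k is +6, g→n is +7, i→q is +8 — the shift increases by 1 each position. Each letter shifts forward by (position + 5), i.e. 5, 6, 7, … — the shift grows by one for each successive letter.
Decoding bkhxxx: b−5=w, k−6=e, h−7=a, x−8=p, x−9=o, x−10=n.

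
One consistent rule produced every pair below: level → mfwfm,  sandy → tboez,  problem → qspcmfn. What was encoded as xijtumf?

whistle

Compare letters: l→m is +1, e→f is +1, v→w is +1 — a constant shift. It's a constant shift of +1 (ROT1).
Undoing it on xijtumf: x−1=w, i−1=h, j−1=i, t−1=s, u−1=t, m−1=l, f−1=e.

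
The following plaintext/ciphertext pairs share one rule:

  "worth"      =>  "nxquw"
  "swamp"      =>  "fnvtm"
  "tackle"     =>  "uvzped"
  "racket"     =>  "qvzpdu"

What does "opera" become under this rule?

w(22)→n(13) and o(14)→x(23) fit y≡15x+21 (mod 26); the inverse of 15 mod 26 is 7. This is an affine cipher: with a=0,…,z=25, each position x becomes (15x+21) mod 26.
On opera: o(14)→15·14+21≡23=x; p(15)→15·15+21≡12=m; e(4)→15·4+21≡3=d; r(17)→15·17+21≡16=q; a(0)→15·0+21≡21=v (all mod 26).

xmdqv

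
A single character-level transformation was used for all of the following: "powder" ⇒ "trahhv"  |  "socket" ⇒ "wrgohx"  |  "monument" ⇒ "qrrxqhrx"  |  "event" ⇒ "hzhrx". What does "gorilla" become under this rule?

krvlppd

The shift depends on letter class: consonant p→t is +4, but vowel o→r is +3. Two shifts are in play — +3 for a/e/i/o/u, +4 for every other letter.
For gorilla: g(cons)+4=k, o(vowel)+3=r, r(cons)+4=v, i(vowel)+3=l, l(cons)+4=p, l(cons)+4=p, a(vowel)+3=d.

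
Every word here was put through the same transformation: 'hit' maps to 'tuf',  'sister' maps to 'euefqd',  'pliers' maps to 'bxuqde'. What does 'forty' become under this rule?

Compare letters: h→t is +12, i→u is +12, t→f is +12 — a constant shift. Every letter moves 12 places later in the alphabet, wrapping around z→a.
For forty: f+12=r, o+12=a, r+12=d, t+12=f, y+12=k.

radfk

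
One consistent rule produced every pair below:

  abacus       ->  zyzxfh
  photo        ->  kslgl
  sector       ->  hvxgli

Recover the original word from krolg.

pilot

Each pair mirrors across the alphabet (a↔z, b↔y, a↔z): positions sum to 25. Each letter is replaced by its mirror in the alphabet: a↔z, b↔y, c↔x, and so on (the Atbash cipher).
Decoding krolg: k↔p, r↔i, o↔l, l↔o, g↔t.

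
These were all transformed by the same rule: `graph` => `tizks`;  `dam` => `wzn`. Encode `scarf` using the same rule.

hxziu

Each pair mirrors across the alphabet (g↔t, r↔i, a↔z): positions sum to 25. Letters are reflected about the middle of the alphabet (position → 25−position): Atbash.
On scarf: s↔h, c↔x, a↔z, r↔i, f↔u.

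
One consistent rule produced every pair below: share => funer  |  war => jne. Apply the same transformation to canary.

Compare letters: s→f is +13, h→u is +13, a→n is +13 — a constant shift. Every letter moves 13 places later in the alphabet, wrapping around z→a.
On canary: c+13=p, a+13=n, n+13=a, a+13=n, r+13=e, y+13=l.

pnanel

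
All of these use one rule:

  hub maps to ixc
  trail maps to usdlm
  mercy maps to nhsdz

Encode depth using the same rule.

The shift depends on letter class: consonant h→i is +1, but vowel u→x is +3. Two shifts are in play — +3 for a/e/i/o/u, +1 for every other letter.
For depth: d(cons)+1=e, e(vowel)+3=h, p(cons)+1=q, t(cons)+1=u, h(cons)+1=i.

ehqui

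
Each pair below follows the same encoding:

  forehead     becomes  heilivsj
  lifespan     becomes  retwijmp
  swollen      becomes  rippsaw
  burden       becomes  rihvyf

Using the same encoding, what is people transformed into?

The output letters match the input read backwards, each shifted +4: forehead reversed is daeherof. Read the word backwards and shift each letter +4.
Applying it to people: reverse → elpoep; then shift: e+4=i, l+4=p, p+4=t, o+4=s, e+4=i, p+4=t.

iptsit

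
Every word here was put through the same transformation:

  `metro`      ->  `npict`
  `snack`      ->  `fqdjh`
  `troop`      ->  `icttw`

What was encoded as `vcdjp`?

Each letter's alphabet position (a=0..z=25) is mapped through 3·x+3 mod 26 — an affine cipher.
Decoding vcdjp: v(21)→9·(21−3)≡6=g; c(2)→9·(2−3)≡17=r; d(3)→9·(3−3)≡0=a; j(9)→9·(9−3)≡2=c; p(15)→9·(15−3)≡4=e (all mod 26).

grace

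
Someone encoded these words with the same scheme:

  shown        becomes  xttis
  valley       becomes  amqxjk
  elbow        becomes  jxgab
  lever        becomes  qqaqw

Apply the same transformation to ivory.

Shifts by position in shown: pos 0: s→x (+5), pos 1: h→t (+12), pos 2: o→t (+5), pos 3: w→i (+12) — repeating every 2. A repeating key of period 2 is used — shifts +5, +12 over and over.
For ivory: i+5=n, v+12=h, o+5=t, r+12=d, y+5=d.

nhtdd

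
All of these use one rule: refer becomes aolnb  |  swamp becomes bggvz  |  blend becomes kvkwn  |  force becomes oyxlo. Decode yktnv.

panel

A repeating key of period 3 is used — shifts +9, +10, +6 over and over.
Reversing it on yktnv: y−9=p, k−10=a, t−6=n, n−9=e, v−10=l.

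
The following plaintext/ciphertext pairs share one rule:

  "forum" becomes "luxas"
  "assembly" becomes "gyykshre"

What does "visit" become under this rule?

Each letter is shifted forward by 6 in the alphabet (a Caesar shift of +6).
For visit: v+6=b, i+6=o, s+6=y, i+6=o, t+6=z.

boyoz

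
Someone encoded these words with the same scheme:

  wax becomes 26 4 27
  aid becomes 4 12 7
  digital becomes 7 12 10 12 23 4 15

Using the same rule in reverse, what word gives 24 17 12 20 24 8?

unique

w is letter #23 and maps to 26: an offset of 3. Letters become their 1-based position plus 3 (so a→4, b→5, …).
Decoding 24 17 12 20 24 8: 24→(24−3)÷1=21=u, 17→(17−3)÷1=14=n, 12→(12−3)÷1=9=i, 20→(20−3)÷1=17=q, 24→(24−3)÷1=21=u, 8→(8−3)÷1=5=e.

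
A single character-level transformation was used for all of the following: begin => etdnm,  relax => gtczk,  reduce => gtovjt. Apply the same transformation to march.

hzgji

Each letter's alphabet position (a=0..z=25) is mapped through 5·x+25 mod 26 — an affine cipher.
For march: m(12)→5·12+25≡7=h; a(0)→5·0+25≡25=z; r(17)→5·17+25≡6=g; c(2)→5·2+25≡9=j; h(7)→5·7+25≡8=i (all mod 26).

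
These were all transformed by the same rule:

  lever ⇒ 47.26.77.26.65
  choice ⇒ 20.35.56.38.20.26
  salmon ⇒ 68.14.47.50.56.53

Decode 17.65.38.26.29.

brief

l(#12)→47 and e(#5)→26: differences scale by 3, so n = 3·pos + 11. The formula is n = 3×(alphabet index, a=1) + 11.
Decoding 17.65.38.26.29: 17→(17−11)÷3=2=b, 65→(65−11)÷3=18=r, 38→(38−11)÷3=9=i, 26→(26−11)÷3=5=e, 29→(29−11)÷3=6=f.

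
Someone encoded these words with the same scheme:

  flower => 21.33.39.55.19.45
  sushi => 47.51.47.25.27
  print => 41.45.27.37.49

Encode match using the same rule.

Each letter becomes 2×(its alphabet position, a=1..z=26) + 9.
For match: m=13→35, a=1→11, t=20→49, c=3→15, h=8→25.

35.11.49.15.25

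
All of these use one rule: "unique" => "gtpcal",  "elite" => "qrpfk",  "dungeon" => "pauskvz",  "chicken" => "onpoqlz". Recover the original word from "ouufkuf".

Shifts by position in unique: pos 0: u→g (+12), pos 1: n→t (+6), pos 2: i→p (+7), pos 3: q→c (+12), pos 4: u→a (+6), pos 5: e→l (+7) — repeating every 3. A repeating key of period 3 is used — shifts +12, +6, +7 over and over.
Reversing it on ouufkuf: o−12=c, u−6=o, u−7=n, f−12=t, k−6=e, u−7=n, f−12=t.

content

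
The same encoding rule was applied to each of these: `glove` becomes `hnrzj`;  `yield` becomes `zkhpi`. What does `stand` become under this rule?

tvdri

In glove: g→h is +1, l→n is +2, o→r is +3, v→z is +4 — the shift increases by 1 each position. Letter i (0-indexed) is shifted by i+1, so successive shifts are 1, 2, 3, ….
For stand: s+1=t, t+2=v, a+3=d, n+4=r, d+5=i.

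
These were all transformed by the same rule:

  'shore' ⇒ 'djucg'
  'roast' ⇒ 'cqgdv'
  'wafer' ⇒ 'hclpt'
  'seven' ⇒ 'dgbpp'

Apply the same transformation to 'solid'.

dqrtf

Shifts by position in shore: pos 0: s→d (+11), pos 1: h→j (+2), pos 2: o→u (+6), pos 3: r→c (+11), pos 4: e→g (+2) — repeating every 3. The shifts repeat in a cycle of length 3: positions 0,1,… shift by +11, +2, +6, then the pattern repeats.
Applying it to solid: s+11=d, o+2=q, l+6=r, i+11=t, d+2=f.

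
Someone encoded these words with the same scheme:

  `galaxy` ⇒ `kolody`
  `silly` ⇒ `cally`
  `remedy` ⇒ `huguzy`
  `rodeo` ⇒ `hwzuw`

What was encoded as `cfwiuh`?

g(6)→k(10) and a(0)→o(14) fit y≡21x+14 (mod 26); the inverse of 21 mod 26 is 5. Each letter's alphabet position (a=0..z=25) is mapped through 21·x+14 mod 26 — an affine cipher.
Undoing it on cfwiuh: c(2)→5·(2−14)≡18=s; f(5)→5·(5−14)≡7=h; w(22)→5·(22−14)≡14=o; i(8)→5·(8−14)≡22=w; u(20)→5·(20−14)≡4=e; h(7)→5·(7−14)≡17=r (all mod 26).

shower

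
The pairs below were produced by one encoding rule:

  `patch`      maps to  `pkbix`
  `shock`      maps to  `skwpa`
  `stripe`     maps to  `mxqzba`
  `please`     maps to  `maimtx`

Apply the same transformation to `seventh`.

pbvmdma

The word is reversed, then every letter is shifted forward by 8.
Applying it to seventh: reverse → htneves; then shift: h+8=p, t+8=b, n+8=v, e+8=m, v+8=d, e+8=m, s+8=a.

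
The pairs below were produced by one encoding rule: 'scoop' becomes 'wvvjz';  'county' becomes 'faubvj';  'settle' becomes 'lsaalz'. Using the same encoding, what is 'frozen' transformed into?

ulgvym

The output letters match the input read backwards, each shifted +7: scoop reversed is poocs. Read the word backwards and shift each letter +7.
On frozen: reverse → nezorf; then shift: n+7=u, e+7=l, z+7=g, o+7=v, r+7=y, f+7=m.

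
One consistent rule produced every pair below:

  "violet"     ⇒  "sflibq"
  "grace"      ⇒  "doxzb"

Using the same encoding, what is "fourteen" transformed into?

Compare letters: v→s is +23, i→f is +23, o→l is +23 — a constant shift. Every letter moves 23 places later in the alphabet, wrapping around z→a.
For fourteen: f+23=c, o+23=l, u+23=r, r+23=o, t+23=q, e+23=b, e+23=b, n+23=k.

clroqbbk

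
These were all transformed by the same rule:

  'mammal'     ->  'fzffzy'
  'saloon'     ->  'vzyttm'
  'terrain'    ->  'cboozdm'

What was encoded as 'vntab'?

m(12)→f(5) and a(0)→z(25) fit y≡7x+25 (mod 26); the inverse of 7 mod 26 is 15. This is an affine cipher: with a=0,…,z=25, each position x becomes (7x+25) mod 26.
Reversing it on vntab: v(21)→15·(21−25)≡18=s; n(13)→15·(13−25)≡2=c; t(19)→15·(19−25)≡14=o; a(0)→15·(0−25)≡15=p; b(1)→15·(1−25)≡4=e (all mod 26).

scope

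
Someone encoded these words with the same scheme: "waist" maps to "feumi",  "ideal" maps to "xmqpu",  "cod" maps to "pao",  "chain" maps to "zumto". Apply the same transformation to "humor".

daygt

The output letters match the input read backwards, each shifted +12: waist reversed is tsiaw. Two steps: reverse the string, then apply a Caesar shift of +12.
For humor: reverse → romuh; then shift: r+12=d, o+12=a, m+12=y, u+12=g, h+12=t.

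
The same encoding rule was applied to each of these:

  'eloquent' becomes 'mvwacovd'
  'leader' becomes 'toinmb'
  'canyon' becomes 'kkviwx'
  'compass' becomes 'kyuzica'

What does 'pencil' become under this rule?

Shifts by position in eloquent: pos 0: e→m (+8), pos 1: l→v (+10), pos 2: o→w (+8), pos 3: q→a (+10) — repeating every 2. A repeating key of period 2 is used — shifts +8, +10 over and over.
For pencil: p+8=x, e+10=o, n+8=v, c+10=m, i+8=q, l+10=v.

xovmqv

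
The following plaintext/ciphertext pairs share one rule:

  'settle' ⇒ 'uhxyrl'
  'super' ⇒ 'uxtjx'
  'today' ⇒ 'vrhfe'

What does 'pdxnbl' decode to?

Letter i (0-indexed) is shifted by i+2, so successive shifts are 2, 3, 4, ….
Reversing it on pdxnbl: p−2=n, d−3=a, x−4=t, n−5=i, b−6=v, l−7=e.

native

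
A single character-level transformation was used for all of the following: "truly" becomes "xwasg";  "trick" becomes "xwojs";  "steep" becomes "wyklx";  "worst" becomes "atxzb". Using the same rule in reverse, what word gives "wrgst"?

small

Each letter shifts forward by (position + 4), i.e. 4, 5, 6, … — the shift grows by one for each successive letter.
Undoing it on wrgst: w−4=s, r−5=m, g−6=a, s−7=l, t−8=l.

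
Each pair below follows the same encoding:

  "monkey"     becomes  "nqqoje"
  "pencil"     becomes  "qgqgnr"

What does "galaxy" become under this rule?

hcoece

The shift increases by 1 at each position, starting from +1: 1, 2, 3, ….
Applying it to galaxy: g+1=h, a+2=c, l+3=o, a+4=e, x+5=c, y+6=e.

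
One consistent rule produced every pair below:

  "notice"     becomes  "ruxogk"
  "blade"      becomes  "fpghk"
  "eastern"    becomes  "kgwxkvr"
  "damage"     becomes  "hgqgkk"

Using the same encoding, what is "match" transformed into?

qgxgl

The shift depends on letter class: consonant n→r is +4, but vowel o→u is +6. Two shifts are in play — +6 for a/e/i/o/u, +4 for every other letter.
Applying it to match: m(cons)+4=q, a(vowel)+6=g, t(cons)+4=x, c(cons)+4=g, h(cons)+4=l.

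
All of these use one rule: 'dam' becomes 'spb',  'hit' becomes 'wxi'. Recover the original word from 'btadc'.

Compare letters: d→s is +15, a→p is +15, m→b is +15 — a constant shift. Every letter moves 15 places later in the alphabet, wrapping around z→a.
Decoding btadc: b−15=m, t−15=e, a−15=l, d−15=o, c−15=n.

melon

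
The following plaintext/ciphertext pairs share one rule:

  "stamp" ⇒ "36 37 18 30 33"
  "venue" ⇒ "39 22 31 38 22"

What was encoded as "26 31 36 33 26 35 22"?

Letters become their 1-based position plus 17 (so a→18, b→19, …).
Decoding 26 31 36 33 26 35 22: 26→(26−17)÷1=9=i, 31→(31−17)÷1=14=n, 36→(36−17)÷1=19=s, 33→(33−17)÷1=16=p, 26→(26−17)÷1=9=i, 35→(35−17)÷1=18=r, 22→(22−17)÷1=5=e.

inspire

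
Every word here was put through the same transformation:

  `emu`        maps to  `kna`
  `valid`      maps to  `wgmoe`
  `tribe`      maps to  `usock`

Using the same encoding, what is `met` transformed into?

nku

The rule splits by letter class: vowels +6, consonants +1.
For met: m(cons)+1=n, e(vowel)+6=k, t(cons)+1=u.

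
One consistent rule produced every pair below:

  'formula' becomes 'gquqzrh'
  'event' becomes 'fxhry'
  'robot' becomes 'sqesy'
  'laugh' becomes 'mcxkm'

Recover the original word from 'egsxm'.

depth

In formula: f→g is +1, o→q is +2, r→u is +3, m→q is +4 — the shift increases by 1 each position. The shift increases by 1 at each position, starting from +1: 1, 2, 3, ….
Reversing it on egsxm: e−1=d, g−2=e, s−3=p, x−4=t, m−5=h.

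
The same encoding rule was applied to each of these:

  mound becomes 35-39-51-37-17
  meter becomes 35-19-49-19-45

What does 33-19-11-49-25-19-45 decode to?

m(#13)→35 and o(#15)→39: differences scale by 2, so n = 2·pos + 9. The formula is n = 2×(alphabet index, a=1) + 9.
Undoing it on 33-19-11-49-25-19-45: 33→(33−9)÷2=12=l, 19→(19−9)÷2=5=e, 11→(11−9)÷2=1=a, 49→(49−9)÷2=20=t, 25→(25−9)÷2=8=h, 19→(19−9)÷2=5=e, 45→(45−9)÷2=18=r.

leather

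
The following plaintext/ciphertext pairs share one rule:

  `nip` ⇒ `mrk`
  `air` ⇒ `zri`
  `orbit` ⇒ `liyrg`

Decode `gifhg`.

trust

Each pair mirrors across the alphabet (n↔m, i↔r, p↔k): positions sum to 25. Each letter is replaced by its mirror in the alphabet: a↔z, b↔y, c↔x, and so on (the Atbash cipher).
Undoing it on gifhg: g↔t, i↔r, f↔u, h↔s, g↔t.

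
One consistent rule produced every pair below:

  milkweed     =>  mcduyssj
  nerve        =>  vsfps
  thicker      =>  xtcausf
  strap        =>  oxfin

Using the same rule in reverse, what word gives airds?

Treating letters as 0–25, the rule is x ↦ 9x + 8 (mod 26).
Undoing it on airds: a(0)→3·(0−8)≡2=c; i(8)→3·(8−8)≡0=a; r(17)→3·(17−8)≡1=b; d(3)→3·(3−8)≡11=l; s(18)→3·(18−8)≡4=e (all mod 26).

cable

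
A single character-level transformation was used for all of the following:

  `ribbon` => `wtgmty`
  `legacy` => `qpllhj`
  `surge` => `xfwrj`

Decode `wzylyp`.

rotate

Shifts by position in ribbon: pos 0: r→w (+5), pos 1: i→t (+11), pos 2: b→g (+5), pos 3: b→m (+11) — repeating every 2. A repeating key of period 2 is used — shifts +5, +11 over and over.
Undoing it on wzylyp: w−5=r, z−11=o, y−5=t, l−11=a, y−5=t, p−11=e.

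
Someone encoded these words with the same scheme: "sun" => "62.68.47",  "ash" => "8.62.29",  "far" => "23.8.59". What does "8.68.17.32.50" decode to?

s(#19)→62 and u(#21)→68: differences scale by 3, so n = 3·pos + 5. Each letter becomes 3×(its alphabet position, a=1..z=26) + 5.
Decoding 8.68.17.32.50: 8→(8−5)÷3=1=a, 68→(68−5)÷3=21=u, 17→(17−5)÷3=4=d, 32→(32−5)÷3=9=i, 50→(50−5)÷3=15=o.

audio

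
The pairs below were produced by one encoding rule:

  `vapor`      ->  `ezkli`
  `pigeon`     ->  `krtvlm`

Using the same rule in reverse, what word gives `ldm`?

Each pair mirrors across the alphabet (v↔e, a↔z, p↔k): positions sum to 25. Letters are reflected about the middle of the alphabet (position → 25−position): Atbash.
Undoing it on ldm: l↔o, d↔w, m↔n.

own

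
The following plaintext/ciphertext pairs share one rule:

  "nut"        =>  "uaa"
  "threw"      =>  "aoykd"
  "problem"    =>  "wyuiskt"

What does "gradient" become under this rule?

The rule splits by letter class: vowels +6, consonants +7.
Applying it to gradient: g(cons)+7=n, r(cons)+7=y, a(vowel)+6=g, d(cons)+7=k, i(vowel)+6=o, e(vowel)+6=k, n(cons)+7=u, t(cons)+7=a.

nygkokua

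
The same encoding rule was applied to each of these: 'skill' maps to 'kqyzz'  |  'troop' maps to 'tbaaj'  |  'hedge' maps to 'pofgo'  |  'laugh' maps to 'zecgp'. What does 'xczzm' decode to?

fully

s(18)→k(10) and k(10)→q(16) fit y≡9x+4 (mod 26); the inverse of 9 mod 26 is 3. Treating letters as 0–25, the rule is x ↦ 9x + 4 (mod 26).
Decoding xczzm: x(23)→3·(23−4)≡5=f; c(2)→3·(2−4)≡20=u; z(25)→3·(25−4)≡11=l; z(25)→3·(25−4)≡11=l; m(12)→3·(12−4)≡24=y (all mod 26).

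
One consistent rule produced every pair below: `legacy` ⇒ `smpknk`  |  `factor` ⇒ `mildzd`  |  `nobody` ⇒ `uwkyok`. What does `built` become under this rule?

The shift increases by 1 at each position, starting from +7: 7, 8, 9, ….
Applying it to built: b+7=i, u+8=c, i+9=r, l+10=v, t+11=e.

icrve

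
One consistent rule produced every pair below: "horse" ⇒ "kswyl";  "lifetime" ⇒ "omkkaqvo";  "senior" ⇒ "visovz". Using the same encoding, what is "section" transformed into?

vihzpww

Letter i (0-indexed) is shifted by i+3, so successive shifts are 3, 4, 5, ….
Applying it to section: s+3=v, e+4=i, c+5=h, t+6=z, i+7=p, o+8=w, n+9=w.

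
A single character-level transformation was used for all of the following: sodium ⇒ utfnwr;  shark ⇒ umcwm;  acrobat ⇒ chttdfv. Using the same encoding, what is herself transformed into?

A repeating key of period 2 is used — shifts +2, +5 over and over.
Applying it to herself: h+2=j, e+5=j, r+2=t, s+5=x, e+2=g, l+5=q, f+2=h.

jjtxgqh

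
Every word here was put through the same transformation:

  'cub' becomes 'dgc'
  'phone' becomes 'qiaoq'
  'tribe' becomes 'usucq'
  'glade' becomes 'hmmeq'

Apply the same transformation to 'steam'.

The rule splits by letter class: vowels +12, consonants +1.
For steam: s(cons)+1=t, t(cons)+1=u, e(vowel)+12=q, a(vowel)+12=m, m(cons)+1=n.

tuqmn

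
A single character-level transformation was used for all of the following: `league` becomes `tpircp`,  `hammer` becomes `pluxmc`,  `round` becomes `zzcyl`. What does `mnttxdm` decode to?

eclipse

Shifts by position in league: pos 0: l→t (+8), pos 1: e→p (+11), pos 2: a→i (+8), pos 3: g→r (+11) — repeating every 2. The shifts repeat in a cycle of length 2: positions 0,1,… shift by +8, +11, then the pattern repeats.
Decoding mnttxdm: m−8=e, n−11=c, t−8=l, t−11=i, x−8=p, d−11=s, m−8=e.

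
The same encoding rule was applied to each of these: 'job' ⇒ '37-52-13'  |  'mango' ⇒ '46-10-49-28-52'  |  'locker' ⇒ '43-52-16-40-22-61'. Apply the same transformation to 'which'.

The formula is n = 3×(alphabet index, a=1) + 7.
On which: w=23→76, h=8→31, i=9→34, c=3→16, h=8→31.

76-31-34-16-31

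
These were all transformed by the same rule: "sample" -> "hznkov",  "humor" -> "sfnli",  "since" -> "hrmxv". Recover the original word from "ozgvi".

later

Letters are reflected about the middle of the alphabet (position → 25−position): Atbash.
Decoding ozgvi: o↔l, z↔a, g↔t, v↔e, i↔r.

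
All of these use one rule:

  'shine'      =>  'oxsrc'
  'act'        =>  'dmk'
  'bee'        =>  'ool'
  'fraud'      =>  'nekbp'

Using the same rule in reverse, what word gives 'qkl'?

bag

The output letters match the input read backwards, each shifted +10: shine reversed is enihs. The word is reversed, then every letter is shifted forward by 10.
Undoing it on qkl: shift back: q−10=g, k−10=a, l−10=b → gab; then reverse → bag.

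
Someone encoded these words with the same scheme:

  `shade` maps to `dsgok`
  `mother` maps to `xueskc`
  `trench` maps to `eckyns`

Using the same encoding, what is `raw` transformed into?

The shift depends on letter class: consonant s→d is +11, but vowel a→g is +6. Two shifts are in play — +6 for a/e/i/o/u, +11 for every other letter.
On raw: r(cons)+11=c, a(vowel)+6=g, w(cons)+11=h.

cgh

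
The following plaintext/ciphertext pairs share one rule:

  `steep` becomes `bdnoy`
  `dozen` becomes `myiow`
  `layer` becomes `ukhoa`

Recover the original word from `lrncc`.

A repeating key of period 2 is used — shifts +9, +10 over and over.
Undoing it on lrncc: l−9=c, r−10=h, n−9=e, c−10=s, c−9=t.

chest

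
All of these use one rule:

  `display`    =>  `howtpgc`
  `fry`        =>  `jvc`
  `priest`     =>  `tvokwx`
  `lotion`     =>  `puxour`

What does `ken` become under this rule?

The shift depends on letter class: consonant d→h is +4, but vowel i→o is +6. Vowels shift forward by 6 and consonants shift forward by 4.
For ken: k(cons)+4=o, e(vowel)+6=k, n(cons)+4=r.

okr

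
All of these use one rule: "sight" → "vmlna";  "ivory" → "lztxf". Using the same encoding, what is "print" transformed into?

Each letter shifts forward by (position + 3), i.e. 3, 4, 5, … — the shift grows by one for each successive letter.
Applying it to print: p+3=s, r+4=v, i+5=n, n+6=t, t+7=a.

svnta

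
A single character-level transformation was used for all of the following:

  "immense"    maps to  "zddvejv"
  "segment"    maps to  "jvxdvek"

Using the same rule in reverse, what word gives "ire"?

Compare letters: i→z is +17, m→d is +17, m→d is +17 — a constant shift. This is a Caesar cipher with shift 17.
Decoding ire: i−17=r, r−17=a, e−17=n.

ran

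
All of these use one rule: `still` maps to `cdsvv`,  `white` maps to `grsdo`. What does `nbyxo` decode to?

Compare letters: s→c is +10, t→d is +10, i→s is +10 — a constant shift. Every letter moves 10 places later in the alphabet, wrapping around z→a.
Decoding nbyxo: n−10=d, b−10=r, y−10=o, x−10=n, o−10=e.

drone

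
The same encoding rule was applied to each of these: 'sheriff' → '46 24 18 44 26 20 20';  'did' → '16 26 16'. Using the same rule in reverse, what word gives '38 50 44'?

our

Each letter becomes 2×(its alphabet position, a=1..z=26) + 8.
Reversing it on 38 50 44: 38→(38−8)÷2=15=o, 50→(50−8)÷2=21=u, 44→(44−8)÷2=18=r.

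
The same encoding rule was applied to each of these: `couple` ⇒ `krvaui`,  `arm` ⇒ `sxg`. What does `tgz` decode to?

tan

The output letters match the input read backwards, each shifted +6: couple reversed is elpuoc. Two steps: reverse the string, then apply a Caesar shift of +6.
Reversing it on tgz: shift back: t−6=n, g−6=a, z−6=t → nat; then reverse → tan.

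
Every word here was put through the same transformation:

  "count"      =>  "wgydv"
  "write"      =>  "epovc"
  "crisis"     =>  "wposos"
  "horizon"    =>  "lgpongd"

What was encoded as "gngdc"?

ozone

Treating letters as 0–25, the rule is x ↦ 3x + 16 (mod 26).
Decoding gngdc: g(6)→9·(6−16)≡14=o; n(13)→9·(13−16)≡25=z; g(6)→9·(6−16)≡14=o; d(3)→9·(3−16)≡13=n; c(2)→9·(2−16)≡4=e (all mod 26).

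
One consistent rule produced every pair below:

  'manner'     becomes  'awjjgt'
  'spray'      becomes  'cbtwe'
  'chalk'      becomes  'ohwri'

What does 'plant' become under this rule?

brwjl

This is an affine cipher: with a=0,…,z=25, each position x becomes (9x+22) mod 26.
For plant: p(15)→9·15+22≡1=b; l(11)→9·11+22≡17=r; a(0)→9·0+22≡22=w; n(13)→9·13+22≡9=j; t(19)→9·19+22≡11=l (all mod 26).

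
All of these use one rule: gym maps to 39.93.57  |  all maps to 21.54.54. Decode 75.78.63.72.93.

story

g(#7)→39 and y(#25)→93: differences scale by 3, so n = 3·pos + 18. With a=1..z=26, the number is 3·pos + 18.
Reversing it on 75.78.63.72.93: 75→(75−18)÷3=19=s, 78→(78−18)÷3=20=t, 63→(63−18)÷3=15=o, 72→(72−18)÷3=18=r, 93→(93−18)÷3=25=y.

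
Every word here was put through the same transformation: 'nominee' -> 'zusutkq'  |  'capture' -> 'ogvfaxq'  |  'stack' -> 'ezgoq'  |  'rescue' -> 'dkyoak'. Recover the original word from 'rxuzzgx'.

frontal

Shifts by position in nominee: pos 0: n→z (+12), pos 1: o→u (+6), pos 2: m→s (+6), pos 3: i→u (+12), pos 4: n→t (+6), pos 5: e→k (+6) — repeating every 3. The shifts repeat in a cycle of length 3: positions 0,1,… shift by +12, +6, +6, then the pattern repeats.
Undoing it on rxuzzgx: r−12=f, x−6=r, u−6=o, z−12=n, z−6=t, g−6=a, x−12=l.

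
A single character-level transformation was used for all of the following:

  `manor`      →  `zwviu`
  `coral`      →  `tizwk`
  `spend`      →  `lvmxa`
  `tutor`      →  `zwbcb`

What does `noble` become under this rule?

The output letters match the input read backwards, each shifted +8: manor reversed is ronam. Read the word backwards and shift each letter +8.
For noble: reverse → elbon; then shift: e+8=m, l+8=t, b+8=j, o+8=w, n+8=v.

mtjwv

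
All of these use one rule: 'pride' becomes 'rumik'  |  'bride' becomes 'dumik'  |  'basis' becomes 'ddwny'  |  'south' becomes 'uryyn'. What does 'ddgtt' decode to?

bacon

In pride: p→r is +2, r→u is +3, i→m is +4, d→i is +5 — the shift increases by 1 each position. Letter i (0-indexed) is shifted by i+2, so successive shifts are 2, 3, 4, ….
Decoding ddgtt: d−2=b, d−3=a, g−4=c, t−5=o, t−6=n.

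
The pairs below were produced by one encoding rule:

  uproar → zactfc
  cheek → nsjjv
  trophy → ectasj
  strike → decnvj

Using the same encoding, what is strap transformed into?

The shift depends on letter class: consonant p→a is +11, but vowel u→z is +5. Vowels shift forward by 5 and consonants shift forward by 11.
On strap: s(cons)+11=d, t(cons)+11=e, r(cons)+11=c, a(vowel)+5=f, p(cons)+11=a.

decfa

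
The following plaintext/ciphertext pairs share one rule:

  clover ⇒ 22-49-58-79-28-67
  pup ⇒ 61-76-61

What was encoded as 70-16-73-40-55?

satin

c(#3)→22 and l(#12)→49: differences scale by 3, so n = 3·pos + 13. Each letter becomes 3×(its alphabet position, a=1..z=26) + 13.
Reversing it on 70-16-73-40-55: 70→(70−13)÷3=19=s, 16→(16−13)÷3=1=a, 73→(73−13)÷3=20=t, 40→(40−13)÷3=9=i, 55→(55−13)÷3=14=n.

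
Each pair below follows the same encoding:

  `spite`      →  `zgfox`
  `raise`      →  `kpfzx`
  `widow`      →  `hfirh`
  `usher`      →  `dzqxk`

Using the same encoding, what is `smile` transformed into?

znfyx

Each letter's alphabet position (a=0..z=25) is mapped through 15·x+15 mod 26 — an affine cipher.
On smile: s(18)→15·18+15≡25=z; m(12)→15·12+15≡13=n; i(8)→15·8+15≡5=f; l(11)→15·11+15≡24=y; e(4)→15·4+15≡23=x (all mod 26).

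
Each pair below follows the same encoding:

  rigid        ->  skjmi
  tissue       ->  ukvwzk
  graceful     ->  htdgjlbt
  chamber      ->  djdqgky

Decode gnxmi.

In rigid: r→s is +1, i→k is +2, g→j is +3, i→m is +4 — the shift increases by 1 each position. The shift increases by 1 at each position, starting from +1: 1, 2, 3, ….
Undoing it on gnxmi: g−1=f, n−2=l, x−3=u, m−4=i, i−5=d.

fluid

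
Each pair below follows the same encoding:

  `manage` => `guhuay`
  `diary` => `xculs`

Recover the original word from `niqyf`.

towel

It's a constant shift of +20 (ROT20).
Undoing it on niqyf: n−20=t, i−20=o, q−20=w, y−20=e, f−20=l.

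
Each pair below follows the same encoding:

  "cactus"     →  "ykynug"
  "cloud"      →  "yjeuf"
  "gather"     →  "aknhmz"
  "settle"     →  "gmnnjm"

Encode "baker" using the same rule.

rkcmz

Each letter's alphabet position (a=0..z=25) is mapped through 7·x+10 mod 26 — an affine cipher.
On baker: b(1)→7·1+10≡17=r; a(0)→7·0+10≡10=k; k(10)→7·10+10≡2=c; e(4)→7·4+10≡12=m; r(17)→7·17+10≡25=z (all mod 26).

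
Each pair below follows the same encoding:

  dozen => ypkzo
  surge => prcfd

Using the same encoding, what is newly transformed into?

jwhpy

Two steps: reverse the string, then apply a Caesar shift of +11.
For newly: reverse → ylwen; then shift: y+11=j, l+11=w, w+11=h, e+11=p, n+11=y.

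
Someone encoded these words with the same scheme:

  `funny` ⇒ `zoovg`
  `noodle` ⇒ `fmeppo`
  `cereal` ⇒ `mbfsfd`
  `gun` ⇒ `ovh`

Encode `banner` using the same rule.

sfoobc

The word is reversed, then every letter is shifted forward by 1.
On banner: reverse → rennab; then shift: r+1=s, e+1=f, n+1=o, n+1=o, a+1=b, b+1=c.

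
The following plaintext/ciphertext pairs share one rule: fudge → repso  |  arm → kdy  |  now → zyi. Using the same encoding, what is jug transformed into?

ves

The shift depends on letter class: consonant f→r is +12, but vowel u→e is +10. Vowels shift forward by 10 and consonants shift forward by 12.
For jug: j(cons)+12=v, u(vowel)+10=e, g(cons)+12=s.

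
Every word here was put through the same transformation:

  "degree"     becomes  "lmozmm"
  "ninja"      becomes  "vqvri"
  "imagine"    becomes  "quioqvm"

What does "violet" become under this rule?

dqwtmb

Every letter moves 8 places later in the alphabet, wrapping around z→a.
On violet: v+8=d, i+8=q, o+8=w, l+8=t, e+8=m, t+8=b.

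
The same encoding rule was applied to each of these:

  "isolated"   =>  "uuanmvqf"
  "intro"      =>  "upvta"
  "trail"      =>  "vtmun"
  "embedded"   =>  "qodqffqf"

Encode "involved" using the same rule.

upxanxqf

The shift depends on letter class: consonant s→u is +2, but vowel i→u is +12. Vowels shift forward by 12 and consonants shift forward by 2.
Applying it to involved: i(vowel)+12=u, n(cons)+2=p, v(cons)+2=x, o(vowel)+12=a, l(cons)+2=n, v(cons)+2=x, e(vowel)+12=q, d(cons)+2=f.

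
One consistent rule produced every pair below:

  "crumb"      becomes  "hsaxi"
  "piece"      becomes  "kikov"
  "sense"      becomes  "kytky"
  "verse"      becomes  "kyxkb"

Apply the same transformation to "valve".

The output letters match the input read backwards, each shifted +6: crumb reversed is bmurc. The word is reversed, then every letter is shifted forward by 6.
On valve: reverse → evlav; then shift: e+6=k, v+6=b, l+6=r, a+6=g, v+6=b.

kbrgb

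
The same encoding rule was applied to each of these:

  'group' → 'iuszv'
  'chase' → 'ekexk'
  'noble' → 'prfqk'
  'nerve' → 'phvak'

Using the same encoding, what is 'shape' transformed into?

In group: g→i is +2, r→u is +3, o→s is +4, u→z is +5 — the shift increases by 1 each position. The shift increases by 1 at each position, starting from +2: 2, 3, 4, ….
For shape: s+2=u, h+3=k, a+4=e, p+5=u, e+6=k.

ukeuk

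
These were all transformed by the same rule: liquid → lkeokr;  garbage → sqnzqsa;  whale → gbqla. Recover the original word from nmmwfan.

rooster

Treating letters as 0–25, the rule is x ↦ 9x + 16 (mod 26).
Decoding nmmwfan: n(13)→3·(13−16)≡17=r; m(12)→3·(12−16)≡14=o; m(12)→3·(12−16)≡14=o; w(22)→3·(22−16)≡18=s; f(5)→3·(5−16)≡19=t; a(0)→3·(0−16)≡4=e; n(13)→3·(13−16)≡17=r (all mod 26).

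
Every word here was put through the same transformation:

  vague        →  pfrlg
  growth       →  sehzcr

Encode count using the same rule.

The output letters match the input read backwards, each shifted +11: vague reversed is eugav. Two steps: reverse the string, then apply a Caesar shift of +11.
For count: reverse → tnuoc; then shift: t+11=e, n+11=y, u+11=f, o+11=z, c+11=n.

eyfzn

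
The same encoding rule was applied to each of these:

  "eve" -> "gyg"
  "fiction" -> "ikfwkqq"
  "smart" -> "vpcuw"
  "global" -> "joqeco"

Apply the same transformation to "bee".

egg

The rule splits by letter class: vowels +2, consonants +3.
For bee: b(cons)+3=e, e(vowel)+2=g, e(vowel)+2=g.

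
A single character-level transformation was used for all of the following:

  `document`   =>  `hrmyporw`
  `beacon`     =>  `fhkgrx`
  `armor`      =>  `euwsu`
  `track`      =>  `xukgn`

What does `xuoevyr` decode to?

treason

Shifts by position in document: pos 0: d→h (+4), pos 1: o→r (+3), pos 2: c→m (+10), pos 3: u→y (+4), pos 4: m→p (+3), pos 5: e→o (+10) — repeating every 3. A repeating key of period 3 is used — shifts +4, +3, +10 over and over.
Decoding xuoevyr: x−4=t, u−3=r, o−10=e, e−4=a, v−3=s, y−10=o, r−4=n.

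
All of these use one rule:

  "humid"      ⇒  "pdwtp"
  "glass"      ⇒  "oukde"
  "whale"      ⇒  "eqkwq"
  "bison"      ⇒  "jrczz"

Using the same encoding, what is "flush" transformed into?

nuedt

In humid: h→p is +8, u→d is +9, m→w is +10, i→t is +11 — the shift increases by 1 each position. Each letter shifts forward by (position + 8), i.e. 8, 9, 10, … — the shift grows by one for each successive letter.
On flush: f+8=n, l+9=u, u+10=e, s+11=d, h+12=t.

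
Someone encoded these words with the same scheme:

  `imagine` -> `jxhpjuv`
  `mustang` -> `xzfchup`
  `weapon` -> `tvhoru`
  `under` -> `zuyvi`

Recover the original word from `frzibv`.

source

i(8)→j(9) and m(12)→x(23) fit y≡23x+7 (mod 26); the inverse of 23 mod 26 is 17. This is an affine cipher: with a=0,…,z=25, each position x becomes (23x+7) mod 26.
Undoing it on frzibv: f(5)→17·(5−7)≡18=s; r(17)→17·(17−7)≡14=o; z(25)→17·(25−7)≡20=u; i(8)→17·(8−7)≡17=r; b(1)→17·(1−7)≡2=c; v(21)→17·(21−7)≡4=e (all mod 26).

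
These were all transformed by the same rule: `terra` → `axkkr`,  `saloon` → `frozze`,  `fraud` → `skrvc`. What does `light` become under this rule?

odnia

t(19)→a(0) and e(4)→x(23) fit y≡21x+17 (mod 26); the inverse of 21 mod 26 is 5. This is an affine cipher: with a=0,…,z=25, each position x becomes (21x+17) mod 26.
Applying it to light: l(11)→21·11+17≡14=o; i(8)→21·8+17≡3=d; g(6)→21·6+17≡13=n; h(7)→21·7+17≡8=i; t(19)→21·19+17≡0=a (all mod 26).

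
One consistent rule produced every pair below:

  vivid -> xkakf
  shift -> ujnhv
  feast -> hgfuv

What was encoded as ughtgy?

Shifts by position in vivid: pos 0: v→x (+2), pos 1: i→k (+2), pos 2: v→a (+5), pos 3: i→k (+2), pos 4: d→f (+2) — repeating every 3. It's a Vigenère-style cipher with numeric key [2,2,5]: position i shifts by key[i mod 3].
Undoing it on ughtgy: u−2=s, g−2=e, h−5=c, t−2=r, g−2=e, y−5=t.

secret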